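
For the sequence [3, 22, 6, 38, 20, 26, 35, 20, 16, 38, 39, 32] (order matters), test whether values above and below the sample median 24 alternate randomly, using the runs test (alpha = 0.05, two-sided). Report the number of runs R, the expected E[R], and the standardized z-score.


Step 1: Compute median = 24; label A = above, B = below.
Labels in order: BBBABAABBAAA  (n_A = 6, n_B = 6)
Step 2: Count runs R = 6.
Step 3: Under H0 (random ordering), E[R] = 2*n_A*n_B/(n_A+n_B) + 1 = 2*6*6/12 + 1 = 7.0000.
        Var[R] = 2*n_A*n_B*(2*n_A*n_B - n_A - n_B) / ((n_A+n_B)^2 * (n_A+n_B-1)) = 4320/1584 = 2.7273.
        SD[R] = 1.6514.
Step 4: Continuity-corrected z = (R + 0.5 - E[R]) / SD[R] = (6 + 0.5 - 7.0000) / 1.6514 = -0.3028.
Step 5: Two-sided p-value via normal approximation = 2*(1 - Phi(|z|)) = 0.762069.
Step 6: alpha = 0.05. fail to reject H0.

R = 6, z = -0.3028, p = 0.762069, fail to reject H0.


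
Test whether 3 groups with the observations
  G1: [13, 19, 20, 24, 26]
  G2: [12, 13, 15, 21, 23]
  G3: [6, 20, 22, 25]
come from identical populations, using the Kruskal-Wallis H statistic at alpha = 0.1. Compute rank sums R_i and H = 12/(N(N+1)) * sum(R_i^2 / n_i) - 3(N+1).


Step 1: Combine all N = 14 observations and assign midranks.
sorted (value, group, rank): (6,G3,1), (12,G2,2), (13,G1,3.5), (13,G2,3.5), (15,G2,5), (19,G1,6), (20,G1,7.5), (20,G3,7.5), (21,G2,9), (22,G3,10), (23,G2,11), (24,G1,12), (25,G3,13), (26,G1,14)
Step 2: Sum ranks within each group.
R_1 = 43 (n_1 = 5)
R_2 = 30.5 (n_2 = 5)
R_3 = 31.5 (n_3 = 4)
Step 3: H = 12/(N(N+1)) * sum(R_i^2/n_i) - 3(N+1)
     = 12/(14*15) * (43^2/5 + 30.5^2/5 + 31.5^2/4) - 3*15
     = 0.057143 * 803.913 - 45
     = 0.937857.
Step 4: Ties present; correction factor C = 1 - 12/(14^3 - 14) = 0.995604. Corrected H = 0.937857 / 0.995604 = 0.941998.
Step 5: Under H0, H ~ chi^2(2); p-value = 0.624378.
Step 6: alpha = 0.1. fail to reject H0.

H = 0.9420, df = 2, p = 0.624378, fail to reject H0.


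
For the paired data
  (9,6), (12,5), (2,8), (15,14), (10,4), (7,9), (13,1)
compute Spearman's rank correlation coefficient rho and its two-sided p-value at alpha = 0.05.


Step 1: Rank x and y separately (midranks; no ties here).
rank(x): 9->3, 12->5, 2->1, 15->7, 10->4, 7->2, 13->6
rank(y): 6->4, 5->3, 8->5, 14->7, 4->2, 9->6, 1->1
Step 2: d_i = R_x(i) - R_y(i); compute d_i^2.
  (3-4)^2=1, (5-3)^2=4, (1-5)^2=16, (7-7)^2=0, (4-2)^2=4, (2-6)^2=16, (6-1)^2=25
sum(d^2) = 66.
Step 3: rho = 1 - 6*66 / (7*(7^2 - 1)) = 1 - 396/336 = -0.178571.
Step 4: Under H0, t = rho * sqrt((n-2)/(1-rho^2)) = -0.4058 ~ t(5).
Step 5: Two-sided p-value from the t-distribution with 5 df = 0.701658.
Step 6: alpha = 0.05. fail to reject H0.

rho = -0.1786, p = 0.701658, fail to reject H0 at alpha = 0.05.


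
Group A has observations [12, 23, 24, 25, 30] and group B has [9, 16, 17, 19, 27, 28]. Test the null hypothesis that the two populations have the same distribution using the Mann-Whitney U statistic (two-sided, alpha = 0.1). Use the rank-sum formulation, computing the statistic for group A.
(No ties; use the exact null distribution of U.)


Step 1: Combine and sort all 11 observations; assign midranks.
sorted (value, group): (9,Y), (12,X), (16,Y), (17,Y), (19,Y), (23,X), (24,X), (25,X), (27,Y), (28,Y), (30,X)
ranks: 9->1, 12->2, 16->3, 17->4, 19->5, 23->6, 24->7, 25->8, 27->9, 28->10, 30->11
Step 2: Rank sum for X: R1 = 2 + 6 + 7 + 8 + 11 = 34.
Step 3: U_X = R1 - n1(n1+1)/2 = 34 - 5*6/2 = 34 - 15 = 19.
       U_Y = n1*n2 - U_X = 30 - 19 = 11.
Step 4: No ties, so the exact null distribution of U (based on enumerating the C(11,5) = 462 equally likely rank assignments) gives the two-sided p-value.
Step 5: p-value = 0.536797; compare to alpha = 0.1. fail to reject H0.

U_X = 19, p = 0.536797, fail to reject H0 at alpha = 0.1.


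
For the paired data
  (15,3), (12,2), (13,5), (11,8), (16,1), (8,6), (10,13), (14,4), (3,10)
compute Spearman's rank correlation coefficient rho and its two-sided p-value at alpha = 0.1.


Step 1: Rank x and y separately (midranks; no ties here).
rank(x): 15->8, 12->5, 13->6, 11->4, 16->9, 8->2, 10->3, 14->7, 3->1
rank(y): 3->3, 2->2, 5->5, 8->7, 1->1, 6->6, 13->9, 4->4, 10->8
Step 2: d_i = R_x(i) - R_y(i); compute d_i^2.
  (8-3)^2=25, (5-2)^2=9, (6-5)^2=1, (4-7)^2=9, (9-1)^2=64, (2-6)^2=16, (3-9)^2=36, (7-4)^2=9, (1-8)^2=49
sum(d^2) = 218.
Step 3: rho = 1 - 6*218 / (9*(9^2 - 1)) = 1 - 1308/720 = -0.816667.
Step 4: Under H0, t = rho * sqrt((n-2)/(1-rho^2)) = -3.7440 ~ t(7).
Step 5: Two-sided p-value from the t-distribution with 7 df = 0.007225.
Step 6: alpha = 0.1. reject H0.

rho = -0.8167, p = 0.007225, reject H0 at alpha = 0.1.


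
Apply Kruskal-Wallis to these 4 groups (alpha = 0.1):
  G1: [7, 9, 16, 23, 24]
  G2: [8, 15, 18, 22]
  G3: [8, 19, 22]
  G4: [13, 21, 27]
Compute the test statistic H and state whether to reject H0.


Step 1: Combine all N = 15 observations and assign midranks.
sorted (value, group, rank): (7,G1,1), (8,G2,2.5), (8,G3,2.5), (9,G1,4), (13,G4,5), (15,G2,6), (16,G1,7), (18,G2,8), (19,G3,9), (21,G4,10), (22,G2,11.5), (22,G3,11.5), (23,G1,13), (24,G1,14), (27,G4,15)
Step 2: Sum ranks within each group.
R_1 = 39 (n_1 = 5)
R_2 = 28 (n_2 = 4)
R_3 = 23 (n_3 = 3)
R_4 = 30 (n_4 = 3)
Step 3: H = 12/(N(N+1)) * sum(R_i^2/n_i) - 3(N+1)
     = 12/(15*16) * (39^2/5 + 28^2/4 + 23^2/3 + 30^2/3) - 3*16
     = 0.050000 * 976.533 - 48
     = 0.826667.
Step 4: Ties present; correction factor C = 1 - 12/(15^3 - 15) = 0.996429. Corrected H = 0.826667 / 0.996429 = 0.829630.
Step 5: Under H0, H ~ chi^2(3); p-value = 0.842368.
Step 6: alpha = 0.1. fail to reject H0.

H = 0.8296, df = 3, p = 0.842368, fail to reject H0.


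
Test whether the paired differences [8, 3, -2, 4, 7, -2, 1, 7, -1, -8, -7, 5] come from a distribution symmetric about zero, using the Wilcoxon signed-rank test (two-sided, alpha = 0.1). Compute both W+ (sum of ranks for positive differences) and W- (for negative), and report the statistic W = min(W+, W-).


Step 1: Drop any zero differences (none here) and take |d_i|.
|d| = [8, 3, 2, 4, 7, 2, 1, 7, 1, 8, 7, 5]
Step 2: Midrank |d_i| (ties get averaged ranks).
ranks: |8|->11.5, |3|->5, |2|->3.5, |4|->6, |7|->9, |2|->3.5, |1|->1.5, |7|->9, |1|->1.5, |8|->11.5, |7|->9, |5|->7
Step 3: Attach original signs; sum ranks with positive sign and with negative sign.
W+ = 11.5 + 5 + 6 + 9 + 1.5 + 9 + 7 = 49
W- = 3.5 + 3.5 + 1.5 + 11.5 + 9 = 29
(Check: W+ + W- = 78 should equal n(n+1)/2 = 78.)
Step 4: Test statistic W = min(W+, W-) = 29.
Step 5: Ties in |d|, so use the tie-corrected normal approximation.
        E[W] = n(n+1)/4 = 12*13/4 = 39.
        Tie groups: |d|=1 (t=2), |d|=2 (t=2), |d|=7 (t=3), |d|=8 (t=2); sum(t^3 - t) = 42.
        Var[W] = n(n+1)(2n+1)/24 - sum(t^3-t)/48 = 3900/24 - 42/48 = 161.625.
        z = (W - E[W]) / sqrt(Var[W]) = (29 - 39) / 12.7132 = -0.7866.
        Two-sided p = 2*Phi(z) = 0.431525.
Step 6: alpha = 0.1. fail to reject H0.

W+ = 49, W- = 29, W = min = 29, p = 0.431525, fail to reject H0.


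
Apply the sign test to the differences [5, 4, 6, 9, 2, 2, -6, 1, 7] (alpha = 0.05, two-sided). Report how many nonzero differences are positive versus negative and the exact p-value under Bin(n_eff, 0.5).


Step 1: Discard zero differences. Original n = 9; n_eff = number of nonzero differences = 9.
Nonzero differences (with sign): +5, +4, +6, +9, +2, +2, -6, +1, +7
Step 2: Count signs: positive = 8, negative = 1.
Step 3: Under H0: P(positive) = 0.5, so the number of positives S ~ Bin(9, 0.5).
Step 4: Two-sided exact p-value = sum of Bin(9,0.5) probabilities at or below the observed probability = 0.039062.
Step 5: alpha = 0.05. reject H0.

n_eff = 9, pos = 8, neg = 1, p = 0.039062, reject H0.


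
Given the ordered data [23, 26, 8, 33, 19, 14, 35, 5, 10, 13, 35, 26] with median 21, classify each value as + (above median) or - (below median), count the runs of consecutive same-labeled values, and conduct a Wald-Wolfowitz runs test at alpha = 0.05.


Step 1: Compute median = 21; label A = above, B = below.
Labels in order: AABABBABBBAA  (n_A = 6, n_B = 6)
Step 2: Count runs R = 7.
Step 3: Under H0 (random ordering), E[R] = 2*n_A*n_B/(n_A+n_B) + 1 = 2*6*6/12 + 1 = 7.0000.
        Var[R] = 2*n_A*n_B*(2*n_A*n_B - n_A - n_B) / ((n_A+n_B)^2 * (n_A+n_B-1)) = 4320/1584 = 2.7273.
        SD[R] = 1.6514.
Step 4: R = E[R], so z = 0 with no continuity correction.
Step 5: Two-sided p-value via normal approximation = 2*(1 - Phi(|z|)) = 1.000000.
Step 6: alpha = 0.05. fail to reject H0.

R = 7, z = 0.0000, p = 1.000000, fail to reject H0.


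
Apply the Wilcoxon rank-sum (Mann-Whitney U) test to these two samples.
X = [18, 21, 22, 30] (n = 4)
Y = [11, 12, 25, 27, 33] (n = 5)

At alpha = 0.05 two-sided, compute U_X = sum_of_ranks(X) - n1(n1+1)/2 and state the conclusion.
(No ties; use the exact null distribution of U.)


Step 1: Combine and sort all 9 observations; assign midranks.
sorted (value, group): (11,Y), (12,Y), (18,X), (21,X), (22,X), (25,Y), (27,Y), (30,X), (33,Y)
ranks: 11->1, 12->2, 18->3, 21->4, 22->5, 25->6, 27->7, 30->8, 33->9
Step 2: Rank sum for X: R1 = 3 + 4 + 5 + 8 = 20.
Step 3: U_X = R1 - n1(n1+1)/2 = 20 - 4*5/2 = 20 - 10 = 10.
       U_Y = n1*n2 - U_X = 20 - 10 = 10.
Step 4: No ties, so the exact null distribution of U (based on enumerating the C(9,4) = 126 equally likely rank assignments) gives the two-sided p-value.
Step 5: p-value = 1.000000; compare to alpha = 0.05. fail to reject H0.

U_X = 10, p = 1.000000, fail to reject H0 at alpha = 0.05.


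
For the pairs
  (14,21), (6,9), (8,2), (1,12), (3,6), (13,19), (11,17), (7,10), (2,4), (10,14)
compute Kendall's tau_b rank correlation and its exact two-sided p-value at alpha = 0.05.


Step 1: Enumerate the 45 unordered pairs (i,j) with i<j and classify each by sign(x_j-x_i) * sign(y_j-y_i).
  (1,2):dx=-8,dy=-12->C; (1,3):dx=-6,dy=-19->C; (1,4):dx=-13,dy=-9->C; (1,5):dx=-11,dy=-15->C
  (1,6):dx=-1,dy=-2->C; (1,7):dx=-3,dy=-4->C; (1,8):dx=-7,dy=-11->C; (1,9):dx=-12,dy=-17->C
  (1,10):dx=-4,dy=-7->C; (2,3):dx=+2,dy=-7->D; (2,4):dx=-5,dy=+3->D; (2,5):dx=-3,dy=-3->C
  (2,6):dx=+7,dy=+10->C; (2,7):dx=+5,dy=+8->C; (2,8):dx=+1,dy=+1->C; (2,9):dx=-4,dy=-5->C
  (2,10):dx=+4,dy=+5->C; (3,4):dx=-7,dy=+10->D; (3,5):dx=-5,dy=+4->D; (3,6):dx=+5,dy=+17->C
  (3,7):dx=+3,dy=+15->C; (3,8):dx=-1,dy=+8->D; (3,9):dx=-6,dy=+2->D; (3,10):dx=+2,dy=+12->C
  (4,5):dx=+2,dy=-6->D; (4,6):dx=+12,dy=+7->C; (4,7):dx=+10,dy=+5->C; (4,8):dx=+6,dy=-2->D
  (4,9):dx=+1,dy=-8->D; (4,10):dx=+9,dy=+2->C; (5,6):dx=+10,dy=+13->C; (5,7):dx=+8,dy=+11->C
  (5,8):dx=+4,dy=+4->C; (5,9):dx=-1,dy=-2->C; (5,10):dx=+7,dy=+8->C; (6,7):dx=-2,dy=-2->C
  (6,8):dx=-6,dy=-9->C; (6,9):dx=-11,dy=-15->C; (6,10):dx=-3,dy=-5->C; (7,8):dx=-4,dy=-7->C
  (7,9):dx=-9,dy=-13->C; (7,10):dx=-1,dy=-3->C; (8,9):dx=-5,dy=-6->C; (8,10):dx=+3,dy=+4->C
  (9,10):dx=+8,dy=+10->C
Step 2: C = 36, D = 9, total pairs = 45.
Step 3: tau = (C - D)/(n(n-1)/2) = (36 - 9)/45 = 0.600000.
Step 4: Exact two-sided p-value (enumerate n! = 3628800 permutations of y under H0): p = 0.016666.
Step 5: alpha = 0.05. reject H0.

tau_b = 0.6000 (C=36, D=9), p = 0.016666, reject H0.


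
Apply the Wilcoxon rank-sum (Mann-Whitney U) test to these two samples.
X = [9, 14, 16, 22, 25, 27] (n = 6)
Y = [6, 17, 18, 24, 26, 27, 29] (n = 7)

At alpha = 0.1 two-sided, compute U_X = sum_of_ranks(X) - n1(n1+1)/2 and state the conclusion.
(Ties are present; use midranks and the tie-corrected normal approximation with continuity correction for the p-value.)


Step 1: Combine and sort all 13 observations; assign midranks.
sorted (value, group): (6,Y), (9,X), (14,X), (16,X), (17,Y), (18,Y), (22,X), (24,Y), (25,X), (26,Y), (27,X), (27,Y), (29,Y)
ranks: 6->1, 9->2, 14->3, 16->4, 17->5, 18->6, 22->7, 24->8, 25->9, 26->10, 27->11.5, 27->11.5, 29->13
Step 2: Rank sum for X: R1 = 2 + 3 + 4 + 7 + 9 + 11.5 = 36.5.
Step 3: U_X = R1 - n1(n1+1)/2 = 36.5 - 6*7/2 = 36.5 - 21 = 15.5.
       U_Y = n1*n2 - U_X = 42 - 15.5 = 26.5.
Step 4: Ties are present, so use the tie-corrected normal approximation (with continuity correction) for the p-value.
Step 5: p-value = 0.474443; compare to alpha = 0.1. fail to reject H0.

U_X = 15.5, p = 0.474443, fail to reject H0 at alpha = 0.1.


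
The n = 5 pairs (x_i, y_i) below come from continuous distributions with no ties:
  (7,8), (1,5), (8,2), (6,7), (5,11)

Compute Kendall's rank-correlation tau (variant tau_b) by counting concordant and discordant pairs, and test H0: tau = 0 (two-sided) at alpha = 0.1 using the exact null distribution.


Step 1: Enumerate the 10 unordered pairs (i,j) with i<j and classify each by sign(x_j-x_i) * sign(y_j-y_i).
  (1,2):dx=-6,dy=-3->C; (1,3):dx=+1,dy=-6->D; (1,4):dx=-1,dy=-1->C; (1,5):dx=-2,dy=+3->D
  (2,3):dx=+7,dy=-3->D; (2,4):dx=+5,dy=+2->C; (2,5):dx=+4,dy=+6->C; (3,4):dx=-2,dy=+5->D
  (3,5):dx=-3,dy=+9->D; (4,5):dx=-1,dy=+4->D
Step 2: C = 4, D = 6, total pairs = 10.
Step 3: tau = (C - D)/(n(n-1)/2) = (4 - 6)/10 = -0.200000.
Step 4: Exact two-sided p-value (enumerate n! = 120 permutations of y under H0): p = 0.816667.
Step 5: alpha = 0.1. fail to reject H0.

tau_b = -0.2000 (C=4, D=6), p = 0.816667, fail to reject H0.


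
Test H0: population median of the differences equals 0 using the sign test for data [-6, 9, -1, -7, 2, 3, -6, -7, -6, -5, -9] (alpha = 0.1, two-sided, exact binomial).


Step 1: Discard zero differences. Original n = 11; n_eff = number of nonzero differences = 11.
Nonzero differences (with sign): -6, +9, -1, -7, +2, +3, -6, -7, -6, -5, -9
Step 2: Count signs: positive = 3, negative = 8.
Step 3: Under H0: P(positive) = 0.5, so the number of positives S ~ Bin(11, 0.5).
Step 4: Two-sided exact p-value = sum of Bin(11,0.5) probabilities at or below the observed probability = 0.226562.
Step 5: alpha = 0.1. fail to reject H0.

n_eff = 11, pos = 3, neg = 8, p = 0.226562, fail to reject H0.


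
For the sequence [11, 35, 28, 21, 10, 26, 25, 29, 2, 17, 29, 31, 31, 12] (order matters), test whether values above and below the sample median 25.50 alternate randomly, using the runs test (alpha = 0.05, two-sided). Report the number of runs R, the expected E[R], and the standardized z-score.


Step 1: Compute median = 25.50; label A = above, B = below.
Labels in order: BAABBABABBAAAB  (n_A = 7, n_B = 7)
Step 2: Count runs R = 9.
Step 3: Under H0 (random ordering), E[R] = 2*n_A*n_B/(n_A+n_B) + 1 = 2*7*7/14 + 1 = 8.0000.
        Var[R] = 2*n_A*n_B*(2*n_A*n_B - n_A - n_B) / ((n_A+n_B)^2 * (n_A+n_B-1)) = 8232/2548 = 3.2308.
        SD[R] = 1.7974.
Step 4: Continuity-corrected z = (R - 0.5 - E[R]) / SD[R] = (9 - 0.5 - 8.0000) / 1.7974 = 0.2782.
Step 5: Two-sided p-value via normal approximation = 2*(1 - Phi(|z|)) = 0.780879.
Step 6: alpha = 0.05. fail to reject H0.

R = 9, z = 0.2782, p = 0.780879, fail to reject H0.


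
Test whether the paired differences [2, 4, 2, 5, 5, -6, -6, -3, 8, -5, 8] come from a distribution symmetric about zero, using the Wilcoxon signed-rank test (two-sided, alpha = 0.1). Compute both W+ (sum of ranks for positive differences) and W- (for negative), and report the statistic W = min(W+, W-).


Step 1: Drop any zero differences (none here) and take |d_i|.
|d| = [2, 4, 2, 5, 5, 6, 6, 3, 8, 5, 8]
Step 2: Midrank |d_i| (ties get averaged ranks).
ranks: |2|->1.5, |4|->4, |2|->1.5, |5|->6, |5|->6, |6|->8.5, |6|->8.5, |3|->3, |8|->10.5, |5|->6, |8|->10.5
Step 3: Attach original signs; sum ranks with positive sign and with negative sign.
W+ = 1.5 + 4 + 1.5 + 6 + 6 + 10.5 + 10.5 = 40
W- = 8.5 + 8.5 + 3 + 6 = 26
(Check: W+ + W- = 66 should equal n(n+1)/2 = 66.)
Step 4: Test statistic W = min(W+, W-) = 26.
Step 5: Ties in |d|, so use the tie-corrected normal approximation.
        E[W] = n(n+1)/4 = 11*12/4 = 33.
        Tie groups: |d|=2 (t=2), |d|=5 (t=3), |d|=6 (t=2), |d|=8 (t=2); sum(t^3 - t) = 42.
        Var[W] = n(n+1)(2n+1)/24 - sum(t^3-t)/48 = 3036/24 - 42/48 = 125.625.
        z = (W - E[W]) / sqrt(Var[W]) = (26 - 33) / 11.2083 = -0.6245.
        Two-sided p = 2*Phi(z) = 0.532273.
Step 6: alpha = 0.1. fail to reject H0.

W+ = 40, W- = 26, W = min = 26, p = 0.532273, fail to reject H0.


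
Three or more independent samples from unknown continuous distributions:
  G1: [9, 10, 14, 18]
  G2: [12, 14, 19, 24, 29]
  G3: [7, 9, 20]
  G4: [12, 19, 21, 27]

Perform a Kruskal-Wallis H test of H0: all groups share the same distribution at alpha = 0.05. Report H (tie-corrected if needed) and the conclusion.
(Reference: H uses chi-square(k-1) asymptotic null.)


Step 1: Combine all N = 16 observations and assign midranks.
sorted (value, group, rank): (7,G3,1), (9,G1,2.5), (9,G3,2.5), (10,G1,4), (12,G2,5.5), (12,G4,5.5), (14,G1,7.5), (14,G2,7.5), (18,G1,9), (19,G2,10.5), (19,G4,10.5), (20,G3,12), (21,G4,13), (24,G2,14), (27,G4,15), (29,G2,16)
Step 2: Sum ranks within each group.
R_1 = 23 (n_1 = 4)
R_2 = 53.5 (n_2 = 5)
R_3 = 15.5 (n_3 = 3)
R_4 = 44 (n_4 = 4)
Step 3: H = 12/(N(N+1)) * sum(R_i^2/n_i) - 3(N+1)
     = 12/(16*17) * (23^2/4 + 53.5^2/5 + 15.5^2/3 + 44^2/4) - 3*17
     = 0.044118 * 1268.78 - 51
     = 4.975735.
Step 4: Ties present; correction factor C = 1 - 24/(16^3 - 16) = 0.994118. Corrected H = 4.975735 / 0.994118 = 5.005178.
Step 5: Under H0, H ~ chi^2(3); p-value = 0.171418.
Step 6: alpha = 0.05. fail to reject H0.

H = 5.0052, df = 3, p = 0.171418, fail to reject H0.


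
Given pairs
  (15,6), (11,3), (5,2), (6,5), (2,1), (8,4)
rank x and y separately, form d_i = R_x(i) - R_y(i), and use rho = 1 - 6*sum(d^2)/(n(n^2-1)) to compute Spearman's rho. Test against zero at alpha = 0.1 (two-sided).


Step 1: Rank x and y separately (midranks; no ties here).
rank(x): 15->6, 11->5, 5->2, 6->3, 2->1, 8->4
rank(y): 6->6, 3->3, 2->2, 5->5, 1->1, 4->4
Step 2: d_i = R_x(i) - R_y(i); compute d_i^2.
  (6-6)^2=0, (5-3)^2=4, (2-2)^2=0, (3-5)^2=4, (1-1)^2=0, (4-4)^2=0
sum(d^2) = 8.
Step 3: rho = 1 - 6*8 / (6*(6^2 - 1)) = 1 - 48/210 = 0.771429.
Step 4: Under H0, t = rho * sqrt((n-2)/(1-rho^2)) = 2.4247 ~ t(4).
Step 5: Two-sided p-value from the t-distribution with 4 df = 0.072397.
Step 6: alpha = 0.1. reject H0.

rho = 0.7714, p = 0.072397, reject H0 at alpha = 0.1.


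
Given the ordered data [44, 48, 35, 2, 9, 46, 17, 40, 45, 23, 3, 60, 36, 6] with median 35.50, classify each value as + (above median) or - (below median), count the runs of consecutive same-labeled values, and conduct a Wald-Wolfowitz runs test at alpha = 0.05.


Step 1: Compute median = 35.50; label A = above, B = below.
Labels in order: AABBBABAABBAAB  (n_A = 7, n_B = 7)
Step 2: Count runs R = 8.
Step 3: Under H0 (random ordering), E[R] = 2*n_A*n_B/(n_A+n_B) + 1 = 2*7*7/14 + 1 = 8.0000.
        Var[R] = 2*n_A*n_B*(2*n_A*n_B - n_A - n_B) / ((n_A+n_B)^2 * (n_A+n_B-1)) = 8232/2548 = 3.2308.
        SD[R] = 1.7974.
Step 4: R = E[R], so z = 0 with no continuity correction.
Step 5: Two-sided p-value via normal approximation = 2*(1 - Phi(|z|)) = 1.000000.
Step 6: alpha = 0.05. fail to reject H0.

R = 8, z = 0.0000, p = 1.000000, fail to reject H0.


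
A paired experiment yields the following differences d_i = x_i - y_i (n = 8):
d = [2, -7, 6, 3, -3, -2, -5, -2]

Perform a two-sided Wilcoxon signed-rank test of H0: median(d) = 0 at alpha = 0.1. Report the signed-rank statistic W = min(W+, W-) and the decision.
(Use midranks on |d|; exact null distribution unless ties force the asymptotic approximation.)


Step 1: Drop any zero differences (none here) and take |d_i|.
|d| = [2, 7, 6, 3, 3, 2, 5, 2]
Step 2: Midrank |d_i| (ties get averaged ranks).
ranks: |2|->2, |7|->8, |6|->7, |3|->4.5, |3|->4.5, |2|->2, |5|->6, |2|->2
Step 3: Attach original signs; sum ranks with positive sign and with negative sign.
W+ = 2 + 7 + 4.5 = 13.5
W- = 8 + 4.5 + 2 + 6 + 2 = 22.5
(Check: W+ + W- = 36 should equal n(n+1)/2 = 36.)
Step 4: Test statistic W = min(W+, W-) = 13.5.
Step 5: Ties in |d|, so use the tie-corrected normal approximation.
        E[W] = n(n+1)/4 = 8*9/4 = 18.
        Tie groups: |d|=2 (t=3), |d|=3 (t=2); sum(t^3 - t) = 30.
        Var[W] = n(n+1)(2n+1)/24 - sum(t^3-t)/48 = 1224/24 - 30/48 = 50.375.
        z = (W - E[W]) / sqrt(Var[W]) = (13.5 - 18) / 7.0975 = -0.6340.
        Two-sided p = 2*Phi(z) = 0.526066.
Step 6: alpha = 0.1. fail to reject H0.

W+ = 13.5, W- = 22.5, W = min = 13.5, p = 0.526066, fail to reject H0.


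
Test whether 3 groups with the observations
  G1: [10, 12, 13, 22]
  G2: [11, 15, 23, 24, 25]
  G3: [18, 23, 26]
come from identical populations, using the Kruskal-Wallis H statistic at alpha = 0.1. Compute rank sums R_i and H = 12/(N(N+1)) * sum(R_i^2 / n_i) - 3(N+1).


Step 1: Combine all N = 12 observations and assign midranks.
sorted (value, group, rank): (10,G1,1), (11,G2,2), (12,G1,3), (13,G1,4), (15,G2,5), (18,G3,6), (22,G1,7), (23,G2,8.5), (23,G3,8.5), (24,G2,10), (25,G2,11), (26,G3,12)
Step 2: Sum ranks within each group.
R_1 = 15 (n_1 = 4)
R_2 = 36.5 (n_2 = 5)
R_3 = 26.5 (n_3 = 3)
Step 3: H = 12/(N(N+1)) * sum(R_i^2/n_i) - 3(N+1)
     = 12/(12*13) * (15^2/4 + 36.5^2/5 + 26.5^2/3) - 3*13
     = 0.076923 * 556.783 - 39
     = 3.829487.
Step 4: Ties present; correction factor C = 1 - 6/(12^3 - 12) = 0.996503. Corrected H = 3.829487 / 0.996503 = 3.842924.
Step 5: Under H0, H ~ chi^2(2); p-value = 0.146393.
Step 6: alpha = 0.1. fail to reject H0.

H = 3.8429, df = 2, p = 0.146393, fail to reject H0.


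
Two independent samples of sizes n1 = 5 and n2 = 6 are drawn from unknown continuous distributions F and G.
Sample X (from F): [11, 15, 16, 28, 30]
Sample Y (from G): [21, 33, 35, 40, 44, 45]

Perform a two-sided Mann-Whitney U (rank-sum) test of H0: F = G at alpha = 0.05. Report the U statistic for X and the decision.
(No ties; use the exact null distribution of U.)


Step 1: Combine and sort all 11 observations; assign midranks.
sorted (value, group): (11,X), (15,X), (16,X), (21,Y), (28,X), (30,X), (33,Y), (35,Y), (40,Y), (44,Y), (45,Y)
ranks: 11->1, 15->2, 16->3, 21->4, 28->5, 30->6, 33->7, 35->8, 40->9, 44->10, 45->11
Step 2: Rank sum for X: R1 = 1 + 2 + 3 + 5 + 6 = 17.
Step 3: U_X = R1 - n1(n1+1)/2 = 17 - 5*6/2 = 17 - 15 = 2.
       U_Y = n1*n2 - U_X = 30 - 2 = 28.
Step 4: No ties, so the exact null distribution of U (based on enumerating the C(11,5) = 462 equally likely rank assignments) gives the two-sided p-value.
Step 5: p-value = 0.017316; compare to alpha = 0.05. reject H0.

U_X = 2, p = 0.017316, reject H0 at alpha = 0.05.


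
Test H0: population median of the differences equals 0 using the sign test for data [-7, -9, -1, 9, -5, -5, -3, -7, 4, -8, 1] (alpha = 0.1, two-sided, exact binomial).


Step 1: Discard zero differences. Original n = 11; n_eff = number of nonzero differences = 11.
Nonzero differences (with sign): -7, -9, -1, +9, -5, -5, -3, -7, +4, -8, +1
Step 2: Count signs: positive = 3, negative = 8.
Step 3: Under H0: P(positive) = 0.5, so the number of positives S ~ Bin(11, 0.5).
Step 4: Two-sided exact p-value = sum of Bin(11,0.5) probabilities at or below the observed probability = 0.226562.
Step 5: alpha = 0.1. fail to reject H0.

n_eff = 11, pos = 3, neg = 8, p = 0.226562, fail to reject H0.


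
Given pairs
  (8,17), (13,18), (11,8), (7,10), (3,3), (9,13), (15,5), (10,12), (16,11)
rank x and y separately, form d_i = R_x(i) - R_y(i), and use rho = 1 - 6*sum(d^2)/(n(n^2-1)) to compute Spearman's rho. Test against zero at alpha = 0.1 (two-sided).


Step 1: Rank x and y separately (midranks; no ties here).
rank(x): 8->3, 13->7, 11->6, 7->2, 3->1, 9->4, 15->8, 10->5, 16->9
rank(y): 17->8, 18->9, 8->3, 10->4, 3->1, 13->7, 5->2, 12->6, 11->5
Step 2: d_i = R_x(i) - R_y(i); compute d_i^2.
  (3-8)^2=25, (7-9)^2=4, (6-3)^2=9, (2-4)^2=4, (1-1)^2=0, (4-7)^2=9, (8-2)^2=36, (5-6)^2=1, (9-5)^2=16
sum(d^2) = 104.
Step 3: rho = 1 - 6*104 / (9*(9^2 - 1)) = 1 - 624/720 = 0.133333.
Step 4: Under H0, t = rho * sqrt((n-2)/(1-rho^2)) = 0.3559 ~ t(7).
Step 5: Two-sided p-value from the t-distribution with 7 df = 0.732368.
Step 6: alpha = 0.1. fail to reject H0.

rho = 0.1333, p = 0.732368, fail to reject H0 at alpha = 0.1.


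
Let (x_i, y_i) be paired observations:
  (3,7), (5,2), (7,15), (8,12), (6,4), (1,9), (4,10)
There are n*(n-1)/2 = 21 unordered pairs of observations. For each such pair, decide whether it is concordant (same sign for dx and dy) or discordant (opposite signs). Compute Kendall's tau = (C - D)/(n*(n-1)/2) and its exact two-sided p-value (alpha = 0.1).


Step 1: Enumerate the 21 unordered pairs (i,j) with i<j and classify each by sign(x_j-x_i) * sign(y_j-y_i).
  (1,2):dx=+2,dy=-5->D; (1,3):dx=+4,dy=+8->C; (1,4):dx=+5,dy=+5->C; (1,5):dx=+3,dy=-3->D
  (1,6):dx=-2,dy=+2->D; (1,7):dx=+1,dy=+3->C; (2,3):dx=+2,dy=+13->C; (2,4):dx=+3,dy=+10->C
  (2,5):dx=+1,dy=+2->C; (2,6):dx=-4,dy=+7->D; (2,7):dx=-1,dy=+8->D; (3,4):dx=+1,dy=-3->D
  (3,5):dx=-1,dy=-11->C; (3,6):dx=-6,dy=-6->C; (3,7):dx=-3,dy=-5->C; (4,5):dx=-2,dy=-8->C
  (4,6):dx=-7,dy=-3->C; (4,7):dx=-4,dy=-2->C; (5,6):dx=-5,dy=+5->D; (5,7):dx=-2,dy=+6->D
  (6,7):dx=+3,dy=+1->C
Step 2: C = 13, D = 8, total pairs = 21.
Step 3: tau = (C - D)/(n(n-1)/2) = (13 - 8)/21 = 0.238095.
Step 4: Exact two-sided p-value (enumerate n! = 5040 permutations of y under H0): p = 0.561905.
Step 5: alpha = 0.1. fail to reject H0.

tau_b = 0.2381 (C=13, D=8), p = 0.561905, fail to reject H0.


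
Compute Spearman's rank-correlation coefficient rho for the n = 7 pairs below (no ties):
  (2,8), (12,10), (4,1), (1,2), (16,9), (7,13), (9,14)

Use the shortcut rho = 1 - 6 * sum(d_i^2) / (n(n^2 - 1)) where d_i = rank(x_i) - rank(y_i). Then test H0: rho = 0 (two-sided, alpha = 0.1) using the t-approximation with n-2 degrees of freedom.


Step 1: Rank x and y separately (midranks; no ties here).
rank(x): 2->2, 12->6, 4->3, 1->1, 16->7, 7->4, 9->5
rank(y): 8->3, 10->5, 1->1, 2->2, 9->4, 13->6, 14->7
Step 2: d_i = R_x(i) - R_y(i); compute d_i^2.
  (2-3)^2=1, (6-5)^2=1, (3-1)^2=4, (1-2)^2=1, (7-4)^2=9, (4-6)^2=4, (5-7)^2=4
sum(d^2) = 24.
Step 3: rho = 1 - 6*24 / (7*(7^2 - 1)) = 1 - 144/336 = 0.571429.
Step 4: Under H0, t = rho * sqrt((n-2)/(1-rho^2)) = 1.5570 ~ t(5).
Step 5: Two-sided p-value from the t-distribution with 5 df = 0.180202.
Step 6: alpha = 0.1. fail to reject H0.

rho = 0.5714, p = 0.180202, fail to reject H0 at alpha = 0.1.


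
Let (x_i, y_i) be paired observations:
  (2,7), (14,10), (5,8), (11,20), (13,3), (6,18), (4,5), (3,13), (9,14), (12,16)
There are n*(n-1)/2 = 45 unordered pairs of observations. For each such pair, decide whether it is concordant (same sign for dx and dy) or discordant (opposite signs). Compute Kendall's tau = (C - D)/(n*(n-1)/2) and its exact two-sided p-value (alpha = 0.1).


Step 1: Enumerate the 45 unordered pairs (i,j) with i<j and classify each by sign(x_j-x_i) * sign(y_j-y_i).
  (1,2):dx=+12,dy=+3->C; (1,3):dx=+3,dy=+1->C; (1,4):dx=+9,dy=+13->C; (1,5):dx=+11,dy=-4->D
  (1,6):dx=+4,dy=+11->C; (1,7):dx=+2,dy=-2->D; (1,8):dx=+1,dy=+6->C; (1,9):dx=+7,dy=+7->C
  (1,10):dx=+10,dy=+9->C; (2,3):dx=-9,dy=-2->C; (2,4):dx=-3,dy=+10->D; (2,5):dx=-1,dy=-7->C
  (2,6):dx=-8,dy=+8->D; (2,7):dx=-10,dy=-5->C; (2,8):dx=-11,dy=+3->D; (2,9):dx=-5,dy=+4->D
  (2,10):dx=-2,dy=+6->D; (3,4):dx=+6,dy=+12->C; (3,5):dx=+8,dy=-5->D; (3,6):dx=+1,dy=+10->C
  (3,7):dx=-1,dy=-3->C; (3,8):dx=-2,dy=+5->D; (3,9):dx=+4,dy=+6->C; (3,10):dx=+7,dy=+8->C
  (4,5):dx=+2,dy=-17->D; (4,6):dx=-5,dy=-2->C; (4,7):dx=-7,dy=-15->C; (4,8):dx=-8,dy=-7->C
  (4,9):dx=-2,dy=-6->C; (4,10):dx=+1,dy=-4->D; (5,6):dx=-7,dy=+15->D; (5,7):dx=-9,dy=+2->D
  (5,8):dx=-10,dy=+10->D; (5,9):dx=-4,dy=+11->D; (5,10):dx=-1,dy=+13->D; (6,7):dx=-2,dy=-13->C
  (6,8):dx=-3,dy=-5->C; (6,9):dx=+3,dy=-4->D; (6,10):dx=+6,dy=-2->D; (7,8):dx=-1,dy=+8->D
  (7,9):dx=+5,dy=+9->C; (7,10):dx=+8,dy=+11->C; (8,9):dx=+6,dy=+1->C; (8,10):dx=+9,dy=+3->C
  (9,10):dx=+3,dy=+2->C
Step 2: C = 26, D = 19, total pairs = 45.
Step 3: tau = (C - D)/(n(n-1)/2) = (26 - 19)/45 = 0.155556.
Step 4: Exact two-sided p-value (enumerate n! = 3628800 permutations of y under H0): p = 0.600654.
Step 5: alpha = 0.1. fail to reject H0.

tau_b = 0.1556 (C=26, D=19), p = 0.600654, fail to reject H0.


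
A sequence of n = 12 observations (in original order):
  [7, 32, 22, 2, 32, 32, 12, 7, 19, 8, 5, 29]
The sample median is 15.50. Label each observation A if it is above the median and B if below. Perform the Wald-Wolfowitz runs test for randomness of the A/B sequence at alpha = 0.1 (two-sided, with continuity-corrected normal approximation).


Step 1: Compute median = 15.50; label A = above, B = below.
Labels in order: BAABAABBABBA  (n_A = 6, n_B = 6)
Step 2: Count runs R = 8.
Step 3: Under H0 (random ordering), E[R] = 2*n_A*n_B/(n_A+n_B) + 1 = 2*6*6/12 + 1 = 7.0000.
        Var[R] = 2*n_A*n_B*(2*n_A*n_B - n_A - n_B) / ((n_A+n_B)^2 * (n_A+n_B-1)) = 4320/1584 = 2.7273.
        SD[R] = 1.6514.
Step 4: Continuity-corrected z = (R - 0.5 - E[R]) / SD[R] = (8 - 0.5 - 7.0000) / 1.6514 = 0.3028.
Step 5: Two-sided p-value via normal approximation = 2*(1 - Phi(|z|)) = 0.762069.
Step 6: alpha = 0.1. fail to reject H0.

R = 8, z = 0.3028, p = 0.762069, fail to reject H0.


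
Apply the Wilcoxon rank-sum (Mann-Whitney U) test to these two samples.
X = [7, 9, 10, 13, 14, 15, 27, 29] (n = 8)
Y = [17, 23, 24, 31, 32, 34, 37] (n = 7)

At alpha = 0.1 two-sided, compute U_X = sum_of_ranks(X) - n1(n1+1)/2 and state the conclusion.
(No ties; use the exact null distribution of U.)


Step 1: Combine and sort all 15 observations; assign midranks.
sorted (value, group): (7,X), (9,X), (10,X), (13,X), (14,X), (15,X), (17,Y), (23,Y), (24,Y), (27,X), (29,X), (31,Y), (32,Y), (34,Y), (37,Y)
ranks: 7->1, 9->2, 10->3, 13->4, 14->5, 15->6, 17->7, 23->8, 24->9, 27->10, 29->11, 31->12, 32->13, 34->14, 37->15
Step 2: Rank sum for X: R1 = 1 + 2 + 3 + 4 + 5 + 6 + 10 + 11 = 42.
Step 3: U_X = R1 - n1(n1+1)/2 = 42 - 8*9/2 = 42 - 36 = 6.
       U_Y = n1*n2 - U_X = 56 - 6 = 50.
Step 4: No ties, so the exact null distribution of U (based on enumerating the C(15,8) = 6435 equally likely rank assignments) gives the two-sided p-value.
Step 5: p-value = 0.009324; compare to alpha = 0.1. reject H0.

U_X = 6, p = 0.009324, reject H0 at alpha = 0.1.


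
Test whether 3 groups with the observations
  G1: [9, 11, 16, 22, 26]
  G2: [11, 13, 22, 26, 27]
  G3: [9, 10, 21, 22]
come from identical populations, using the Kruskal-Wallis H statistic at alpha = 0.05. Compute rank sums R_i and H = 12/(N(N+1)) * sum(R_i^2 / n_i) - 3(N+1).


Step 1: Combine all N = 14 observations and assign midranks.
sorted (value, group, rank): (9,G1,1.5), (9,G3,1.5), (10,G3,3), (11,G1,4.5), (11,G2,4.5), (13,G2,6), (16,G1,7), (21,G3,8), (22,G1,10), (22,G2,10), (22,G3,10), (26,G1,12.5), (26,G2,12.5), (27,G2,14)
Step 2: Sum ranks within each group.
R_1 = 35.5 (n_1 = 5)
R_2 = 47 (n_2 = 5)
R_3 = 22.5 (n_3 = 4)
Step 3: H = 12/(N(N+1)) * sum(R_i^2/n_i) - 3(N+1)
     = 12/(14*15) * (35.5^2/5 + 47^2/5 + 22.5^2/4) - 3*15
     = 0.057143 * 820.413 - 45
     = 1.880714.
Step 4: Ties present; correction factor C = 1 - 42/(14^3 - 14) = 0.984615. Corrected H = 1.880714 / 0.984615 = 1.910100.
Step 5: Under H0, H ~ chi^2(2); p-value = 0.384793.
Step 6: alpha = 0.05. fail to reject H0.

H = 1.9101, df = 2, p = 0.384793, fail to reject H0.


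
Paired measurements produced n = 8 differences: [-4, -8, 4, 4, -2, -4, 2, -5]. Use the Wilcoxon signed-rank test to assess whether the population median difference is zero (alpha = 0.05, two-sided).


Step 1: Drop any zero differences (none here) and take |d_i|.
|d| = [4, 8, 4, 4, 2, 4, 2, 5]
Step 2: Midrank |d_i| (ties get averaged ranks).
ranks: |4|->4.5, |8|->8, |4|->4.5, |4|->4.5, |2|->1.5, |4|->4.5, |2|->1.5, |5|->7
Step 3: Attach original signs; sum ranks with positive sign and with negative sign.
W+ = 4.5 + 4.5 + 1.5 = 10.5
W- = 4.5 + 8 + 1.5 + 4.5 + 7 = 25.5
(Check: W+ + W- = 36 should equal n(n+1)/2 = 36.)
Step 4: Test statistic W = min(W+, W-) = 10.5.
Step 5: Ties in |d|, so use the tie-corrected normal approximation.
        E[W] = n(n+1)/4 = 8*9/4 = 18.
        Tie groups: |d|=2 (t=2), |d|=4 (t=4); sum(t^3 - t) = 66.
        Var[W] = n(n+1)(2n+1)/24 - sum(t^3-t)/48 = 1224/24 - 66/48 = 49.625.
        z = (W - E[W]) / sqrt(Var[W]) = (10.5 - 18) / 7.0445 = -1.0647.
        Two-sided p = 2*Phi(z) = 0.287030.
Step 6: alpha = 0.05. fail to reject H0.

W+ = 10.5, W- = 25.5, W = min = 10.5, p = 0.287030, fail to reject H0.


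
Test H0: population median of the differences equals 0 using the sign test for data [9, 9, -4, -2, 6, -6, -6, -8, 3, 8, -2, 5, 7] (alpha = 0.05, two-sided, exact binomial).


Step 1: Discard zero differences. Original n = 13; n_eff = number of nonzero differences = 13.
Nonzero differences (with sign): +9, +9, -4, -2, +6, -6, -6, -8, +3, +8, -2, +5, +7
Step 2: Count signs: positive = 7, negative = 6.
Step 3: Under H0: P(positive) = 0.5, so the number of positives S ~ Bin(13, 0.5).
Step 4: Two-sided exact p-value = sum of Bin(13,0.5) probabilities at or below the observed probability = 1.000000.
Step 5: alpha = 0.05. fail to reject H0.

n_eff = 13, pos = 7, neg = 6, p = 1.000000, fail to reject H0.


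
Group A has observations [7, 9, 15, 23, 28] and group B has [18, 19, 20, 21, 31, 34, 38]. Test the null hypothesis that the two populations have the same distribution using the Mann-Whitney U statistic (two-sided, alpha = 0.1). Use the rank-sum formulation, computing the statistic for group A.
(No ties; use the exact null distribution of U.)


Step 1: Combine and sort all 12 observations; assign midranks.
sorted (value, group): (7,X), (9,X), (15,X), (18,Y), (19,Y), (20,Y), (21,Y), (23,X), (28,X), (31,Y), (34,Y), (38,Y)
ranks: 7->1, 9->2, 15->3, 18->4, 19->5, 20->6, 21->7, 23->8, 28->9, 31->10, 34->11, 38->12
Step 2: Rank sum for X: R1 = 1 + 2 + 3 + 8 + 9 = 23.
Step 3: U_X = R1 - n1(n1+1)/2 = 23 - 5*6/2 = 23 - 15 = 8.
       U_Y = n1*n2 - U_X = 35 - 8 = 27.
Step 4: No ties, so the exact null distribution of U (based on enumerating the C(12,5) = 792 equally likely rank assignments) gives the two-sided p-value.
Step 5: p-value = 0.148990; compare to alpha = 0.1. fail to reject H0.

U_X = 8, p = 0.148990, fail to reject H0 at alpha = 0.1.


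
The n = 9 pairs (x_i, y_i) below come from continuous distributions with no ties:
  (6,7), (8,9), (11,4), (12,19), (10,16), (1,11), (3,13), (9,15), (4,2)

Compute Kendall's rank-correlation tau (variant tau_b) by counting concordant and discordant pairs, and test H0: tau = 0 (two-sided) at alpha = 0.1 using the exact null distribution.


Step 1: Enumerate the 36 unordered pairs (i,j) with i<j and classify each by sign(x_j-x_i) * sign(y_j-y_i).
  (1,2):dx=+2,dy=+2->C; (1,3):dx=+5,dy=-3->D; (1,4):dx=+6,dy=+12->C; (1,5):dx=+4,dy=+9->C
  (1,6):dx=-5,dy=+4->D; (1,7):dx=-3,dy=+6->D; (1,8):dx=+3,dy=+8->C; (1,9):dx=-2,dy=-5->C
  (2,3):dx=+3,dy=-5->D; (2,4):dx=+4,dy=+10->C; (2,5):dx=+2,dy=+7->C; (2,6):dx=-7,dy=+2->D
  (2,7):dx=-5,dy=+4->D; (2,8):dx=+1,dy=+6->C; (2,9):dx=-4,dy=-7->C; (3,4):dx=+1,dy=+15->C
  (3,5):dx=-1,dy=+12->D; (3,6):dx=-10,dy=+7->D; (3,7):dx=-8,dy=+9->D; (3,8):dx=-2,dy=+11->D
  (3,9):dx=-7,dy=-2->C; (4,5):dx=-2,dy=-3->C; (4,6):dx=-11,dy=-8->C; (4,7):dx=-9,dy=-6->C
  (4,8):dx=-3,dy=-4->C; (4,9):dx=-8,dy=-17->C; (5,6):dx=-9,dy=-5->C; (5,7):dx=-7,dy=-3->C
  (5,8):dx=-1,dy=-1->C; (5,9):dx=-6,dy=-14->C; (6,7):dx=+2,dy=+2->C; (6,8):dx=+8,dy=+4->C
  (6,9):dx=+3,dy=-9->D; (7,8):dx=+6,dy=+2->C; (7,9):dx=+1,dy=-11->D; (8,9):dx=-5,dy=-13->C
Step 2: C = 24, D = 12, total pairs = 36.
Step 3: tau = (C - D)/(n(n-1)/2) = (24 - 12)/36 = 0.333333.
Step 4: Exact two-sided p-value (enumerate n! = 362880 permutations of y under H0): p = 0.259518.
Step 5: alpha = 0.1. fail to reject H0.

tau_b = 0.3333 (C=24, D=12), p = 0.259518, fail to reject H0.


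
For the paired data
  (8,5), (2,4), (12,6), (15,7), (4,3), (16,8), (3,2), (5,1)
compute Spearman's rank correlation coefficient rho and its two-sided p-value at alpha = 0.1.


Step 1: Rank x and y separately (midranks; no ties here).
rank(x): 8->5, 2->1, 12->6, 15->7, 4->3, 16->8, 3->2, 5->4
rank(y): 5->5, 4->4, 6->6, 7->7, 3->3, 8->8, 2->2, 1->1
Step 2: d_i = R_x(i) - R_y(i); compute d_i^2.
  (5-5)^2=0, (1-4)^2=9, (6-6)^2=0, (7-7)^2=0, (3-3)^2=0, (8-8)^2=0, (2-2)^2=0, (4-1)^2=9
sum(d^2) = 18.
Step 3: rho = 1 - 6*18 / (8*(8^2 - 1)) = 1 - 108/504 = 0.785714.
Step 4: Under H0, t = rho * sqrt((n-2)/(1-rho^2)) = 3.1113 ~ t(6).
Step 5: Two-sided p-value from the t-distribution with 6 df = 0.020815.
Step 6: alpha = 0.1. reject H0.

rho = 0.7857, p = 0.020815, reject H0 at alpha = 0.1.


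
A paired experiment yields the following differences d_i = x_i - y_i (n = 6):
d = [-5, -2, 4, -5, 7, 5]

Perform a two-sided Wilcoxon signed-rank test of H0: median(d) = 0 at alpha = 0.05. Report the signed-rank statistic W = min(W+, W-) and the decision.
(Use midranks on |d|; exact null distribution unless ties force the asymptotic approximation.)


Step 1: Drop any zero differences (none here) and take |d_i|.
|d| = [5, 2, 4, 5, 7, 5]
Step 2: Midrank |d_i| (ties get averaged ranks).
ranks: |5|->4, |2|->1, |4|->2, |5|->4, |7|->6, |5|->4
Step 3: Attach original signs; sum ranks with positive sign and with negative sign.
W+ = 2 + 6 + 4 = 12
W- = 4 + 1 + 4 = 9
(Check: W+ + W- = 21 should equal n(n+1)/2 = 21.)
Step 4: Test statistic W = min(W+, W-) = 9.
Step 5: Ties in |d|, so use the tie-corrected normal approximation.
        E[W] = n(n+1)/4 = 6*7/4 = 10.5.
        Tie groups: |d|=5 (t=3); sum(t^3 - t) = 24.
        Var[W] = n(n+1)(2n+1)/24 - sum(t^3-t)/48 = 546/24 - 24/48 = 22.25.
        z = (W - E[W]) / sqrt(Var[W]) = (9 - 10.5) / 4.7170 = -0.3180.
        Two-sided p = 2*Phi(z) = 0.750485.
Step 6: alpha = 0.05. fail to reject H0.

W+ = 12, W- = 9, W = min = 9, p = 0.750485, fail to reject H0.


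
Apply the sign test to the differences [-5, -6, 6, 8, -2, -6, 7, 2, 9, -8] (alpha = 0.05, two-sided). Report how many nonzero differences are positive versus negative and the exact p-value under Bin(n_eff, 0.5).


Step 1: Discard zero differences. Original n = 10; n_eff = number of nonzero differences = 10.
Nonzero differences (with sign): -5, -6, +6, +8, -2, -6, +7, +2, +9, -8
Step 2: Count signs: positive = 5, negative = 5.
Step 3: Under H0: P(positive) = 0.5, so the number of positives S ~ Bin(10, 0.5).
Step 4: Two-sided exact p-value = sum of Bin(10,0.5) probabilities at or below the observed probability = 1.000000.
Step 5: alpha = 0.05. fail to reject H0.

n_eff = 10, pos = 5, neg = 5, p = 1.000000, fail to reject H0.


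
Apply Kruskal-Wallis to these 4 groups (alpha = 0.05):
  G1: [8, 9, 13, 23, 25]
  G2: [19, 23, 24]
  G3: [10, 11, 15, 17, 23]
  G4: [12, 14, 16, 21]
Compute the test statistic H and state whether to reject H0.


Step 1: Combine all N = 17 observations and assign midranks.
sorted (value, group, rank): (8,G1,1), (9,G1,2), (10,G3,3), (11,G3,4), (12,G4,5), (13,G1,6), (14,G4,7), (15,G3,8), (16,G4,9), (17,G3,10), (19,G2,11), (21,G4,12), (23,G1,14), (23,G2,14), (23,G3,14), (24,G2,16), (25,G1,17)
Step 2: Sum ranks within each group.
R_1 = 40 (n_1 = 5)
R_2 = 41 (n_2 = 3)
R_3 = 39 (n_3 = 5)
R_4 = 33 (n_4 = 4)
Step 3: H = 12/(N(N+1)) * sum(R_i^2/n_i) - 3(N+1)
     = 12/(17*18) * (40^2/5 + 41^2/3 + 39^2/5 + 33^2/4) - 3*18
     = 0.039216 * 1456.78 - 54
     = 3.128758.
Step 4: Ties present; correction factor C = 1 - 24/(17^3 - 17) = 0.995098. Corrected H = 3.128758 / 0.995098 = 3.144171.
Step 5: Under H0, H ~ chi^2(3); p-value = 0.369927.
Step 6: alpha = 0.05. fail to reject H0.

H = 3.1442, df = 3, p = 0.369927, fail to reject H0.


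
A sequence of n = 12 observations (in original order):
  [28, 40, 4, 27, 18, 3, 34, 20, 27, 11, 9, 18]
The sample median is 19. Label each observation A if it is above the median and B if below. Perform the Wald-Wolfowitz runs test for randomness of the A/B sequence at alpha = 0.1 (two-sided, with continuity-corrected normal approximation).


Step 1: Compute median = 19; label A = above, B = below.
Labels in order: AABABBAAABBB  (n_A = 6, n_B = 6)
Step 2: Count runs R = 6.
Step 3: Under H0 (random ordering), E[R] = 2*n_A*n_B/(n_A+n_B) + 1 = 2*6*6/12 + 1 = 7.0000.
        Var[R] = 2*n_A*n_B*(2*n_A*n_B - n_A - n_B) / ((n_A+n_B)^2 * (n_A+n_B-1)) = 4320/1584 = 2.7273.
        SD[R] = 1.6514.
Step 4: Continuity-corrected z = (R + 0.5 - E[R]) / SD[R] = (6 + 0.5 - 7.0000) / 1.6514 = -0.3028.
Step 5: Two-sided p-value via normal approximation = 2*(1 - Phi(|z|)) = 0.762069.
Step 6: alpha = 0.1. fail to reject H0.

R = 6, z = -0.3028, p = 0.762069, fail to reject H0.


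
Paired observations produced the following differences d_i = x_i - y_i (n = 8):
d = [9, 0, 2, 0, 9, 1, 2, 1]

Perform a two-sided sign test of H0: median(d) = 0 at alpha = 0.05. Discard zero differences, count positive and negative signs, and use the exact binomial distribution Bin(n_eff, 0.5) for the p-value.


Step 1: Discard zero differences. Original n = 8; n_eff = number of nonzero differences = 6.
Nonzero differences (with sign): +9, +2, +9, +1, +2, +1
Step 2: Count signs: positive = 6, negative = 0.
Step 3: Under H0: P(positive) = 0.5, so the number of positives S ~ Bin(6, 0.5).
Step 4: Two-sided exact p-value = sum of Bin(6,0.5) probabilities at or below the observed probability = 0.031250.
Step 5: alpha = 0.05. reject H0.

n_eff = 6, pos = 6, neg = 0, p = 0.031250, reject H0.
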